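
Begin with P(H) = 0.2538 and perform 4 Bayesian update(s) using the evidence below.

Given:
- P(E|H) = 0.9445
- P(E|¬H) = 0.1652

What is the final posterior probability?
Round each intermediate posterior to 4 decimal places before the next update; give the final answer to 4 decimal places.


Sequential Bayesian updating:

Initial prior: P(H) = 0.2538

Update 1:
  P(E) = 0.9445 × 0.2538 + 0.1652 × 0.7462 = 0.23971410 + 0.12327224 = 0.36298634
  P(H|E) = 0.23971410 / 0.36298634 = 0.6604

Update 2:
  P(E) = 0.9445 × 0.6604 + 0.1652 × 0.3396 = 0.62374780 + 0.05610192 = 0.67984972
  P(H|E) = 0.62374780 / 0.67984972 = 0.9175

Update 3:
  P(E) = 0.9445 × 0.9175 + 0.1652 × 0.0825 = 0.86657875 + 0.01362900 = 0.88020775
  P(H|E) = 0.86657875 / 0.88020775 = 0.9845

Update 4:
  P(E) = 0.9445 × 0.9845 + 0.1652 × 0.0155 = 0.92986025 + 0.00256060 = 0.93242085
  P(H|E) = 0.92986025 / 0.93242085 = 0.9973

Final posterior: 0.9973


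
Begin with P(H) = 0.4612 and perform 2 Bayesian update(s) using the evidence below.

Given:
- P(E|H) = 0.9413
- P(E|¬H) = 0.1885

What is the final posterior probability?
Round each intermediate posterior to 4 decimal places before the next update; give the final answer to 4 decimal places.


Sequential Bayesian updating:

Initial prior: P(H) = 0.4612

Update 1:
  P(E) = 0.9413 × 0.4612 + 0.1885 × 0.5388 = 0.43412756 + 0.10156380 = 0.53569136
  P(H|E) = 0.43412756 / 0.53569136 = 0.8104

Update 2:
  P(E) = 0.9413 × 0.8104 + 0.1885 × 0.1896 = 0.76282952 + 0.03573960 = 0.79856912
  P(H|E) = 0.76282952 / 0.79856912 = 0.9552

Final posterior: 0.9552


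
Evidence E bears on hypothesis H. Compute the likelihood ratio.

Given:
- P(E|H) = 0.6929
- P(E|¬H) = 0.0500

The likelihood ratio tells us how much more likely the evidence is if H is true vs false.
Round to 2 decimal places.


Likelihood Ratio (LR) = P(E|H) / P(E|¬H)

LR = 0.6929 / 0.0500
   = 13.86

The evidence is 13.86 times more likely if H is true than if H is false.
LR > 1, so observing E raises the odds in favor of H.


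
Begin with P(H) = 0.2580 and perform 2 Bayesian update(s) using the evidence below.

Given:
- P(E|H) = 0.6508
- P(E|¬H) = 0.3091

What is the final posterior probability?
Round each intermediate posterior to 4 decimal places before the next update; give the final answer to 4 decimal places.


Sequential Bayesian updating:

Initial prior: P(H) = 0.2580

Update 1:
  P(E) = 0.6508 × 0.2580 + 0.3091 × 0.7420 = 0.16790640 + 0.22935220 = 0.39725860
  P(H|E) = 0.16790640 / 0.39725860 = 0.4227

Update 2:
  P(E) = 0.6508 × 0.4227 + 0.3091 × 0.5773 = 0.27509316 + 0.17844343 = 0.45353659
  P(H|E) = 0.27509316 / 0.45353659 = 0.6066

Final posterior: 0.6066


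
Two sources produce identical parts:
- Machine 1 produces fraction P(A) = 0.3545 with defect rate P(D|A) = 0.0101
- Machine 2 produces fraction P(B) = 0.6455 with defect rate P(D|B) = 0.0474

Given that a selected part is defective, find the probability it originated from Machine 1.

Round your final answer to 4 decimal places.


Let A = from Machine 1, D = defective

Given:
- P(A) = 0.3545, P(B) = 0.6455
- P(D|A) = 0.0101, P(D|B) = 0.0474

Step 1: Find P(D)
P(D) = P(D|A)P(A) + P(D|B)P(B)
     = 0.0101 × 0.3545 + 0.0474 × 0.6455
     = 0.00358045 + 0.03059670
     = 0.03417715

Step 2: Apply Bayes' theorem
P(A|D) = P(D|A)P(A) / P(D)
       = 0.00358045 / 0.03417715
       = 0.1048


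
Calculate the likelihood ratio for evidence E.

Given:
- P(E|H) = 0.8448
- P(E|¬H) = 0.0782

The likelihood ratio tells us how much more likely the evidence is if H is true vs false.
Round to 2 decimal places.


Likelihood Ratio (LR) = P(E|H) / P(E|¬H)

LR = 0.8448 / 0.0782
   = 10.80

The evidence is 10.80 times more likely if H is true than if H is false.
Since LR > 1, the evidence supports H over ¬H.


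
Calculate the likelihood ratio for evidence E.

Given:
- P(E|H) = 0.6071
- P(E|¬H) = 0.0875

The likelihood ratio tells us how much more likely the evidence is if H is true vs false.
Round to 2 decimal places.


Likelihood Ratio (LR) = P(E|H) / P(E|¬H)

LR = 0.6071 / 0.0875
   = 6.94

The evidence is 6.94 times more likely if H is true than if H is false.
Because LR exceeds 1, E is evidence for H.


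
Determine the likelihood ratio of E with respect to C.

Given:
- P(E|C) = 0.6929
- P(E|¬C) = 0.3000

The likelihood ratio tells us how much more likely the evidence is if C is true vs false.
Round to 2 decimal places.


Likelihood Ratio (LR) = P(E|C) / P(E|¬C)

LR = 0.6929 / 0.3000
   = 2.31

The evidence is 2.31 times more likely if C is true than if C is false.
Since LR > 1, the evidence supports C over ¬C.


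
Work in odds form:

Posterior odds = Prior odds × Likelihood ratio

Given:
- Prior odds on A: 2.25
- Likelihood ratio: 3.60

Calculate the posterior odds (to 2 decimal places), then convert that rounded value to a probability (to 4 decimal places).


Step 1: Calculate posterior odds
Posterior odds = Prior odds × LR
               = 2.25 × 3.60
               = 8.10

Step 2: Convert to probability
P(A|E) = Posterior odds / (1 + Posterior odds)
       = 8.10 / (1 + 8.10)
       = 8.10 / 9.10
       = 0.8901

The evidence increased P(A) from 0.6923 to 0.8901.


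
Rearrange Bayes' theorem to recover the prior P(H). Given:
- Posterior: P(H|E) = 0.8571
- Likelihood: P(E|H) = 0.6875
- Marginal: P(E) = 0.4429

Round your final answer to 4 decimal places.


From Bayes' theorem: P(H|E) = P(E|H) × P(H) / P(E)

Rearranging for P(H):
P(H) = P(H|E) × P(E) / P(E|H)
     = 0.8571 × 0.4429 / 0.6875
     = 0.37960959 / 0.6875
     = 0.5522


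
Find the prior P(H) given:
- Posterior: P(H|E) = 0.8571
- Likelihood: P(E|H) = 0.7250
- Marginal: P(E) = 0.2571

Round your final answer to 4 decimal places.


From Bayes' theorem: P(H|E) = P(E|H) × P(H) / P(E)

Rearranging for P(H):
P(H) = P(H|E) × P(E) / P(E|H)
     = 0.8571 × 0.2571 / 0.7250
     = 0.22036041 / 0.7250
     = 0.3039


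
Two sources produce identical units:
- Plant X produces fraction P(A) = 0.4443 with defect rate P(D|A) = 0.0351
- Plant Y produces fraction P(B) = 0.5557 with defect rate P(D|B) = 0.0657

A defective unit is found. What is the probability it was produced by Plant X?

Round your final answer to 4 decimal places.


Let A = from Plant X, D = defective

Given:
- P(A) = 0.4443, P(B) = 0.5557
- P(D|A) = 0.0351, P(D|B) = 0.0657

Step 1: Find P(D)
P(D) = P(D|A)P(A) + P(D|B)P(B)
     = 0.0351 × 0.4443 + 0.0657 × 0.5557
     = 0.01559493 + 0.03650949
     = 0.05210442

Step 2: Apply Bayes' theorem
P(A|D) = P(D|A)P(A) / P(D)
       = 0.01559493 / 0.05210442
       = 0.2993


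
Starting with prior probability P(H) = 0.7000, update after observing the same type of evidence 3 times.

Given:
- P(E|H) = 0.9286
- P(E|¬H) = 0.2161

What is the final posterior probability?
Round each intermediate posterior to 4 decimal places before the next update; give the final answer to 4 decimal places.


Sequential Bayesian updating:

Initial prior: P(H) = 0.7000

Update 1:
  P(E) = 0.9286 × 0.7000 + 0.2161 × 0.3000 = 0.65002000 + 0.06483000 = 0.71485000
  P(H|E) = 0.65002000 / 0.71485000 = 0.9093

Update 2:
  P(E) = 0.9286 × 0.9093 + 0.2161 × 0.0907 = 0.84437598 + 0.01960027 = 0.86397625
  P(H|E) = 0.84437598 / 0.86397625 = 0.9773

Update 3:
  P(E) = 0.9286 × 0.9773 + 0.2161 × 0.0227 = 0.90752078 + 0.00490547 = 0.91242625
  P(H|E) = 0.90752078 / 0.91242625 = 0.9946

Final posterior: 0.9946


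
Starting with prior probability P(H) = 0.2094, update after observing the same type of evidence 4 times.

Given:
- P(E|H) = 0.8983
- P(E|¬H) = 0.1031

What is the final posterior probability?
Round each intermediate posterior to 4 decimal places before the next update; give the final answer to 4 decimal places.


Sequential Bayesian updating:

Initial prior: P(H) = 0.2094

Update 1:
  P(E) = 0.8983 × 0.2094 + 0.1031 × 0.7906 = 0.18810402 + 0.08151086 = 0.26961488
  P(H|E) = 0.18810402 / 0.26961488 = 0.6977

Update 2:
  P(E) = 0.8983 × 0.6977 + 0.1031 × 0.3023 = 0.62674391 + 0.03116713 = 0.65791104
  P(H|E) = 0.62674391 / 0.65791104 = 0.9526

Update 3:
  P(E) = 0.8983 × 0.9526 + 0.1031 × 0.0474 = 0.85572058 + 0.00488694 = 0.86060752
  P(H|E) = 0.85572058 / 0.86060752 = 0.9943

Update 4:
  P(E) = 0.8983 × 0.9943 + 0.1031 × 0.0057 = 0.89317969 + 0.00058767 = 0.89376736
  P(H|E) = 0.89317969 / 0.89376736 = 0.9993

Final posterior: 0.9993


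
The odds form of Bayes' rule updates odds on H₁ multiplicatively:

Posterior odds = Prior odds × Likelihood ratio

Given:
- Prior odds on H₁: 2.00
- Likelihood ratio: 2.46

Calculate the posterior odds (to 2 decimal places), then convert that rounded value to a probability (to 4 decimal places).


Step 1: Calculate posterior odds
Posterior odds = Prior odds × LR
               = 2.00 × 2.46
               = 4.92

Step 2: Convert to probability
P(H₁|E) = Posterior odds / (1 + Posterior odds)
       = 4.92 / (1 + 4.92)
       = 4.92 / 5.92
       = 0.8311

The evidence increased P(H₁) from 0.6667 to 0.8311.


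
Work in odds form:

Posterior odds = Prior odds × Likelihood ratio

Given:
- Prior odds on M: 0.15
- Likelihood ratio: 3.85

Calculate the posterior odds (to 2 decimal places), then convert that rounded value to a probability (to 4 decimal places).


Step 1: Calculate posterior odds
Posterior odds = Prior odds × LR
               = 0.15 × 3.85
               = 0.58

Step 2: Convert to probability
P(M|E) = Posterior odds / (1 + Posterior odds)
       = 0.58 / (1 + 0.58)
       = 0.58 / 1.58
       = 0.3671

The evidence increased P(M) from 0.1304 to 0.3671.


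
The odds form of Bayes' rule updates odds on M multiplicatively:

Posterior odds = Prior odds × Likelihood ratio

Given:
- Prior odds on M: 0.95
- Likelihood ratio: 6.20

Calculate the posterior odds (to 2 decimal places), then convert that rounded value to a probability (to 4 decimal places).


Step 1: Calculate posterior odds
Posterior odds = Prior odds × LR
               = 0.95 × 6.20
               = 5.89

Step 2: Convert to probability
P(M|E) = Posterior odds / (1 + Posterior odds)
       = 5.89 / (1 + 5.89)
       = 5.89 / 6.89
       = 0.8549

The evidence increased P(M) from 0.4872 to 0.8549.


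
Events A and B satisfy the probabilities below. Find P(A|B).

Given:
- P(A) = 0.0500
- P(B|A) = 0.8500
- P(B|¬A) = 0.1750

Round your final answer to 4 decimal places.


Bayes' theorem: P(A|B) = P(B|A) × P(A) / P(B)

Step 1: Calculate P(B) using law of total probability
P(B) = P(B|A)P(A) + P(B|¬A)P(¬A)
     = 0.8500 × 0.0500 + 0.1750 × 0.9500
     = 0.04250000 + 0.16625000
     = 0.20875000

Step 2: Apply Bayes' theorem
P(A|B) = P(B|A) × P(A) / P(B)
       = 0.04250000 / 0.20875000
       = 0.2036


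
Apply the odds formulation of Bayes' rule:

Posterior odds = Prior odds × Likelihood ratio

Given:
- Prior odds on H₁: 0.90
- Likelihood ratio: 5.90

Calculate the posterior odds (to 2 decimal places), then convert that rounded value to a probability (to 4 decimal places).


Step 1: Calculate posterior odds
Posterior odds = Prior odds × LR
               = 0.90 × 5.90
               = 5.31

Step 2: Convert to probability
P(H₁|E) = Posterior odds / (1 + Posterior odds)
       = 5.31 / (1 + 5.31)
       = 5.31 / 6.31
       = 0.8415

The evidence increased P(H₁) from 0.4737 to 0.8415.


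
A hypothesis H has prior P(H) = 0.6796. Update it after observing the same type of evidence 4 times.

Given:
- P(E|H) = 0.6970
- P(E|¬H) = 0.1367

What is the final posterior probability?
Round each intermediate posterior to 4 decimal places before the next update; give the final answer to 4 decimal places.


Sequential Bayesian updating:

Initial prior: P(H) = 0.6796

Update 1:
  P(E) = 0.6970 × 0.6796 + 0.1367 × 0.3204 = 0.47368120 + 0.04379868 = 0.51747988
  P(H|E) = 0.47368120 / 0.51747988 = 0.9154

Update 2:
  P(E) = 0.6970 × 0.9154 + 0.1367 × 0.0846 = 0.63803380 + 0.01156482 = 0.64959862
  P(H|E) = 0.63803380 / 0.64959862 = 0.9822

Update 3:
  P(E) = 0.6970 × 0.9822 + 0.1367 × 0.0178 = 0.68459340 + 0.00243326 = 0.68702666
  P(H|E) = 0.68459340 / 0.68702666 = 0.9965

Update 4:
  P(E) = 0.6970 × 0.9965 + 0.1367 × 0.0035 = 0.69456050 + 0.00047845 = 0.69503895
  P(H|E) = 0.69456050 / 0.69503895 = 0.9993

Final posterior: 0.9993


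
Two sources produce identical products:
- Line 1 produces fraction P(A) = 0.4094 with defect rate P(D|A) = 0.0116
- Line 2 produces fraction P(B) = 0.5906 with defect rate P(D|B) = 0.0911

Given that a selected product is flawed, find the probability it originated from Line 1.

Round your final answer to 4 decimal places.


Let A = from Line 1, D = flawed

Given:
- P(A) = 0.4094, P(B) = 0.5906
- P(D|A) = 0.0116, P(D|B) = 0.0911

Step 1: Find P(D)
P(D) = P(D|A)P(A) + P(D|B)P(B)
     = 0.0116 × 0.4094 + 0.0911 × 0.5906
     = 0.00474904 + 0.05380366
     = 0.05855270

Step 2: Apply Bayes' theorem
P(A|D) = P(D|A)P(A) / P(D)
       = 0.00474904 / 0.05855270
       = 0.0811


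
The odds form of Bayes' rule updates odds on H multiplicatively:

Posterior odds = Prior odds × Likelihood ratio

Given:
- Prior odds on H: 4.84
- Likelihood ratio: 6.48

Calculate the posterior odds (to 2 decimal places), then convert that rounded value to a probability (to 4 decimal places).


Step 1: Calculate posterior odds
Posterior odds = Prior odds × LR
               = 4.84 × 6.48
               = 31.36

Step 2: Convert to probability
P(H|E) = Posterior odds / (1 + Posterior odds)
       = 31.36 / (1 + 31.36)
       = 31.36 / 32.36
       = 0.9691

The evidence increased P(H) from 0.8288 to 0.9691.


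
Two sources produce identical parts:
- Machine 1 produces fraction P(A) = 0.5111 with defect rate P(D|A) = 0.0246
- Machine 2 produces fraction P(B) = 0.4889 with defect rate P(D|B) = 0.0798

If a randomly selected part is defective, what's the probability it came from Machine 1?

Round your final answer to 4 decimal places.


Let A = from Machine 1, D = defective

Given:
- P(A) = 0.5111, P(B) = 0.4889
- P(D|A) = 0.0246, P(D|B) = 0.0798

Step 1: Find P(D)
P(D) = P(D|A)P(A) + P(D|B)P(B)
     = 0.0246 × 0.5111 + 0.0798 × 0.4889
     = 0.01257306 + 0.03901422
     = 0.05158728

Step 2: Apply Bayes' theorem
P(A|D) = P(D|A)P(A) / P(D)
       = 0.01257306 / 0.05158728
       = 0.2437


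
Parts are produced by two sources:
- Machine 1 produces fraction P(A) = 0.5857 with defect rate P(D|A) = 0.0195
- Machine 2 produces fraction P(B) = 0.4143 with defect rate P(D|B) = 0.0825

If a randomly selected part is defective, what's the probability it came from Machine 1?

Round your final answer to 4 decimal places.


Let A = from Machine 1, D = defective

Given:
- P(A) = 0.5857, P(B) = 0.4143
- P(D|A) = 0.0195, P(D|B) = 0.0825

Step 1: Find P(D)
P(D) = P(D|A)P(A) + P(D|B)P(B)
     = 0.0195 × 0.5857 + 0.0825 × 0.4143
     = 0.01142115 + 0.03417975
     = 0.04560090

Step 2: Apply Bayes' theorem
P(A|D) = P(D|A)P(A) / P(D)
       = 0.01142115 / 0.04560090
       = 0.2505


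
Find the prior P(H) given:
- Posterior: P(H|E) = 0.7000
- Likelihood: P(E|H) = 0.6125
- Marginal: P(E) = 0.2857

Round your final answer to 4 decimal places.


From Bayes' theorem: P(H|E) = P(E|H) × P(H) / P(E)

Rearranging for P(H):
P(H) = P(H|E) × P(E) / P(E|H)
     = 0.7000 × 0.2857 / 0.6125
     = 0.19999000 / 0.6125
     = 0.3265


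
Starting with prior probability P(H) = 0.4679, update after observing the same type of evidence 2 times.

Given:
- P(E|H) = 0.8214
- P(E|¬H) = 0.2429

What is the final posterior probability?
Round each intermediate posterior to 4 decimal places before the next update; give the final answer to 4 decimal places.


Sequential Bayesian updating:

Initial prior: P(H) = 0.4679

Update 1:
  P(E) = 0.8214 × 0.4679 + 0.2429 × 0.5321 = 0.38433306 + 0.12924709 = 0.51358015
  P(H|E) = 0.38433306 / 0.51358015 = 0.7483

Update 2:
  P(E) = 0.8214 × 0.7483 + 0.2429 × 0.2517 = 0.61465362 + 0.06113793 = 0.67579155
  P(H|E) = 0.61465362 / 0.67579155 = 0.9095

Final posterior: 0.9095


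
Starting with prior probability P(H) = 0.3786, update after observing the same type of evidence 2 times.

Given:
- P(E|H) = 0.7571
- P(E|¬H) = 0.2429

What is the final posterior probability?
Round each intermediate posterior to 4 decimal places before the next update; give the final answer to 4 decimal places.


Sequential Bayesian updating:

Initial prior: P(H) = 0.3786

Update 1:
  P(E) = 0.7571 × 0.3786 + 0.2429 × 0.6214 = 0.28663806 + 0.15093806 = 0.43757612
  P(H|E) = 0.28663806 / 0.43757612 = 0.6551

Update 2:
  P(E) = 0.7571 × 0.6551 + 0.2429 × 0.3449 = 0.49597621 + 0.08377621 = 0.57975242
  P(H|E) = 0.49597621 / 0.57975242 = 0.8555

Final posterior: 0.8555


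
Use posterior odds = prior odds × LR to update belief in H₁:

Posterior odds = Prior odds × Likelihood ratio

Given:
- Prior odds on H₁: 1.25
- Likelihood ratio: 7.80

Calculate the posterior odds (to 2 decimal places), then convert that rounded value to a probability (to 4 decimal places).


Step 1: Calculate posterior odds
Posterior odds = Prior odds × LR
               = 1.25 × 7.80
               = 9.75

Step 2: Convert to probability
P(H₁|E) = Posterior odds / (1 + Posterior odds)
       = 9.75 / (1 + 9.75)
       = 9.75 / 10.75
       = 0.9070

The evidence increased P(H₁) from 0.5556 to 0.9070.


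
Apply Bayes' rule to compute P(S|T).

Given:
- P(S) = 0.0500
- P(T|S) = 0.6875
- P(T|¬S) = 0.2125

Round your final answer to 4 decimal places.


Bayes' theorem: P(S|T) = P(T|S) × P(S) / P(T)

Step 1: Calculate P(T) using law of total probability
P(T) = P(T|S)P(S) + P(T|¬S)P(¬S)
     = 0.6875 × 0.0500 + 0.2125 × 0.9500
     = 0.03437500 + 0.20187500
     = 0.23625000

Step 2: Apply Bayes' theorem
P(S|T) = P(T|S) × P(S) / P(T)
       = 0.03437500 / 0.23625000
       = 0.1455


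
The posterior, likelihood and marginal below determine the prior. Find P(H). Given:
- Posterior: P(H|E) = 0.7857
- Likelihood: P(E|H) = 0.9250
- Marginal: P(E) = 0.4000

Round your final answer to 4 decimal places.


From Bayes' theorem: P(H|E) = P(E|H) × P(H) / P(E)

Rearranging for P(H):
P(H) = P(H|E) × P(E) / P(E|H)
     = 0.7857 × 0.4000 / 0.9250
     = 0.31428000 / 0.9250
     = 0.3398


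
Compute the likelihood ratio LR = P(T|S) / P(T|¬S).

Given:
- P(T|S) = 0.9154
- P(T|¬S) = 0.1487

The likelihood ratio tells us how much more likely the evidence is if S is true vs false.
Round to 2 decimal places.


Likelihood Ratio (LR) = P(T|S) / P(T|¬S)

LR = 0.9154 / 0.1487
   = 6.16

The evidence is 6.16 times more likely if S is true than if S is false.
LR > 1, so observing T raises the odds in favor of S.


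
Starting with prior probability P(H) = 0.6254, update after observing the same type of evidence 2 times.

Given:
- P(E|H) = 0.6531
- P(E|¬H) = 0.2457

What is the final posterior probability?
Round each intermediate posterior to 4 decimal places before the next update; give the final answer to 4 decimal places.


Sequential Bayesian updating:

Initial prior: P(H) = 0.6254

Update 1:
  P(E) = 0.6531 × 0.6254 + 0.2457 × 0.3746 = 0.40844874 + 0.09203922 = 0.50048796
  P(H|E) = 0.40844874 / 0.50048796 = 0.8161

Update 2:
  P(E) = 0.6531 × 0.8161 + 0.2457 × 0.1839 = 0.53299491 + 0.04518423 = 0.57817914
  P(H|E) = 0.53299491 / 0.57817914 = 0.9219

Final posterior: 0.9219


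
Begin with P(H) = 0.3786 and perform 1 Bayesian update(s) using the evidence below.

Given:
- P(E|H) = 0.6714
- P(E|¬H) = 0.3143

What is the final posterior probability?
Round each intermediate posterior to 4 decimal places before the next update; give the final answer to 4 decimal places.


Sequential Bayesian updating:

Initial prior: P(H) = 0.3786

Update 1:
  P(E) = 0.6714 × 0.3786 + 0.3143 × 0.6214 = 0.25419204 + 0.19530602 = 0.44949806
  P(H|E) = 0.25419204 / 0.44949806 = 0.5655

Final posterior: 0.5655


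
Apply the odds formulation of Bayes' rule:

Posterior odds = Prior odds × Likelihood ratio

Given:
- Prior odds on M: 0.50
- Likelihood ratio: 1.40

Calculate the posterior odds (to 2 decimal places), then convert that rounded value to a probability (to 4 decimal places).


Step 1: Calculate posterior odds
Posterior odds = Prior odds × LR
               = 0.50 × 1.40
               = 0.70

Step 2: Convert to probability
P(M|E) = Posterior odds / (1 + Posterior odds)
       = 0.70 / (1 + 0.70)
       = 0.70 / 1.70
       = 0.4118

The evidence increased P(M) from 0.3333 to 0.4118.


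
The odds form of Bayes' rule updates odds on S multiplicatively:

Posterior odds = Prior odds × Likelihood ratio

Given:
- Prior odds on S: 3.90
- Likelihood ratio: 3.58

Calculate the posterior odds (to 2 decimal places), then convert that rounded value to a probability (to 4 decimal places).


Step 1: Calculate posterior odds
Posterior odds = Prior odds × LR
               = 3.90 × 3.58
               = 13.96

Step 2: Convert to probability
P(S|E) = Posterior odds / (1 + Posterior odds)
       = 13.96 / (1 + 13.96)
       = 13.96 / 14.96
       = 0.9332

The evidence increased P(S) from 0.7959 to 0.9332.


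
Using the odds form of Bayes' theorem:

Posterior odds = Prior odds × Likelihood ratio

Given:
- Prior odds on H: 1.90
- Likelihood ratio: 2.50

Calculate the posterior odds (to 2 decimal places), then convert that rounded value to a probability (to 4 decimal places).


Step 1: Calculate posterior odds
Posterior odds = Prior odds × LR
               = 1.90 × 2.50
               = 4.75

Step 2: Convert to probability
P(H|E) = Posterior odds / (1 + Posterior odds)
       = 4.75 / (1 + 4.75)
       = 4.75 / 5.75
       = 0.8261

The evidence increased P(H) from 0.6552 to 0.8261.


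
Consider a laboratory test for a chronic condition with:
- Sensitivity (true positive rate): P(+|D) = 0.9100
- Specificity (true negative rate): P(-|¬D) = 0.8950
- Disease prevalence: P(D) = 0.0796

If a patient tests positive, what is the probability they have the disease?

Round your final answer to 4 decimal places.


Let D = has disease, + = positive test

Given:
- P(D) = 0.0796 (prevalence)
- P(+|D) = 0.9100 (sensitivity)
- P(-|¬D) = 0.8950 (specificity)
- P(+|¬D) = 0.1050 (false positive rate = 1 - specificity)

Step 1: Find P(+)
P(+) = P(+|D)P(D) + P(+|¬D)P(¬D)
     = 0.9100 × 0.0796 + 0.1050 × 0.9204
     = 0.07243600 + 0.09664200
     = 0.16907800

Step 2: Apply Bayes' theorem for P(D|+)
P(D|+) = P(+|D)P(D) / P(+)
       = 0.07243600 / 0.16907800
       = 0.4284


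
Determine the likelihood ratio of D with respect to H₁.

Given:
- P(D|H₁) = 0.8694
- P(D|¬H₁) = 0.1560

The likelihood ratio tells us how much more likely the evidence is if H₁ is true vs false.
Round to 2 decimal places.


Likelihood Ratio (LR) = P(D|H₁) / P(D|¬H₁)

LR = 0.8694 / 0.1560
   = 5.57

The evidence is 5.57 times more likely if H₁ is true than if H₁ is false.
LR > 1, so observing D raises the odds in favor of H₁.


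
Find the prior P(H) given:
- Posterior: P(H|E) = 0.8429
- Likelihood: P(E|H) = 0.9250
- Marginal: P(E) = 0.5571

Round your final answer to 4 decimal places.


From Bayes' theorem: P(H|E) = P(E|H) × P(H) / P(E)

Rearranging for P(H):
P(H) = P(H|E) × P(E) / P(E|H)
     = 0.8429 × 0.5571 / 0.9250
     = 0.46957959 / 0.9250
     = 0.5077


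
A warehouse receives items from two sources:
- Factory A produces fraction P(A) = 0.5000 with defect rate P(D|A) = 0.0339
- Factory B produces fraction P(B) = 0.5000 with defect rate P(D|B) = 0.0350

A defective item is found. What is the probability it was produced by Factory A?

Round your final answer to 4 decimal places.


Let A = from Factory A, D = defective

Given:
- P(A) = 0.5000, P(B) = 0.5000
- P(D|A) = 0.0339, P(D|B) = 0.0350

Step 1: Find P(D)
P(D) = P(D|A)P(A) + P(D|B)P(B)
     = 0.0339 × 0.5000 + 0.0350 × 0.5000
     = 0.01695000 + 0.01750000
     = 0.03445000

Step 2: Apply Bayes' theorem
P(A|D) = P(D|A)P(A) / P(D)
       = 0.01695000 / 0.03445000
       = 0.4920


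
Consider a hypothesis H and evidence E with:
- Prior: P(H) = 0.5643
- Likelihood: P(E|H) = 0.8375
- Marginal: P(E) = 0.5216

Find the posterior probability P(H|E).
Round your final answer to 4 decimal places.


Using Bayes' theorem:

P(H|E) = P(E|H) × P(H) / P(E)
       = 0.8375 × 0.5643 / 0.5216
       = 0.47260125 / 0.5216
       = 0.9061

The evidence strengthens our belief in H.
Prior: 0.5643 → Posterior: 0.9061


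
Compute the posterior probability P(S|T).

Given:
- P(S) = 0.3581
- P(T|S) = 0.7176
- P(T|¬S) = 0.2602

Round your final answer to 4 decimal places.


Bayes' theorem: P(S|T) = P(T|S) × P(S) / P(T)

Step 1: Calculate P(T) using law of total probability
P(T) = P(T|S)P(S) + P(T|¬S)P(¬S)
     = 0.7176 × 0.3581 + 0.2602 × 0.6419
     = 0.25697256 + 0.16702238
     = 0.42399494

Step 2: Apply Bayes' theorem
P(S|T) = P(T|S) × P(S) / P(T)
       = 0.25697256 / 0.42399494
       = 0.6061


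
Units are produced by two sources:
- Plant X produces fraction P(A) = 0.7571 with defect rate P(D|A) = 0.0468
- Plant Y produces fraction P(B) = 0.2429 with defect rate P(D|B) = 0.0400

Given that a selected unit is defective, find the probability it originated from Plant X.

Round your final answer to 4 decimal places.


Let A = from Plant X, D = defective

Given:
- P(A) = 0.7571, P(B) = 0.2429
- P(D|A) = 0.0468, P(D|B) = 0.0400

Step 1: Find P(D)
P(D) = P(D|A)P(A) + P(D|B)P(B)
     = 0.0468 × 0.7571 + 0.0400 × 0.2429
     = 0.03543228 + 0.00971600
     = 0.04514828

Step 2: Apply Bayes' theorem
P(A|D) = P(D|A)P(A) / P(D)
       = 0.03543228 / 0.04514828
       = 0.7848


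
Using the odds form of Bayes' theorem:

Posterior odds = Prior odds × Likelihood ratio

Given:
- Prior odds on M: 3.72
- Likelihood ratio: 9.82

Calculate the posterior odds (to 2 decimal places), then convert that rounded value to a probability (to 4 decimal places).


Step 1: Calculate posterior odds
Posterior odds = Prior odds × LR
               = 3.72 × 9.82
               = 36.53

Step 2: Convert to probability
P(M|E) = Posterior odds / (1 + Posterior odds)
       = 36.53 / (1 + 36.53)
       = 36.53 / 37.53
       = 0.9734

The evidence increased P(M) from 0.7881 to 0.9734.


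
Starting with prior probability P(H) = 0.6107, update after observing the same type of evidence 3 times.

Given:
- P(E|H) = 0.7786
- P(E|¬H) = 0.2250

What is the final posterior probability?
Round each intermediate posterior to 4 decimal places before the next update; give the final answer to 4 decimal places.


Sequential Bayesian updating:

Initial prior: P(H) = 0.6107

Update 1:
  P(E) = 0.7786 × 0.6107 + 0.2250 × 0.3893 = 0.47549102 + 0.08759250 = 0.56308352
  P(H|E) = 0.47549102 / 0.56308352 = 0.8444

Update 2:
  P(E) = 0.7786 × 0.8444 + 0.2250 × 0.1556 = 0.65744984 + 0.03501000 = 0.69245984
  P(H|E) = 0.65744984 / 0.69245984 = 0.9494

Update 3:
  P(E) = 0.7786 × 0.9494 + 0.2250 × 0.0506 = 0.73920284 + 0.01138500 = 0.75058784
  P(H|E) = 0.73920284 / 0.75058784 = 0.9848

Final posterior: 0.9848


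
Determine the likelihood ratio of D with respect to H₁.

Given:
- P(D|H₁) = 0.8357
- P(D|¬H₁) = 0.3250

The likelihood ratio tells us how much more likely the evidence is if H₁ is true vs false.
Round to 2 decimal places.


Likelihood Ratio (LR) = P(D|H₁) / P(D|¬H₁)

LR = 0.8357 / 0.3250
   = 2.57

The evidence is 2.57 times more likely if H₁ is true than if H₁ is false.
Because LR exceeds 1, D is evidence for H₁.


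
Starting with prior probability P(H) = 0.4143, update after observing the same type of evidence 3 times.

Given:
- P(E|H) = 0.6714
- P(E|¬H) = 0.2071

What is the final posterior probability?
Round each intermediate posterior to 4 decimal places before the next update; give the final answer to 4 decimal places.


Sequential Bayesian updating:

Initial prior: P(H) = 0.4143

Update 1:
  P(E) = 0.6714 × 0.4143 + 0.2071 × 0.5857 = 0.27816102 + 0.12129847 = 0.39945949
  P(H|E) = 0.27816102 / 0.39945949 = 0.6963

Update 2:
  P(E) = 0.6714 × 0.6963 + 0.2071 × 0.3037 = 0.46749582 + 0.06289627 = 0.53039209
  P(H|E) = 0.46749582 / 0.53039209 = 0.8814

Update 3:
  P(E) = 0.6714 × 0.8814 + 0.2071 × 0.1186 = 0.59177196 + 0.02456206 = 0.61633402
  P(H|E) = 0.59177196 / 0.61633402 = 0.9601

Final posterior: 0.9601


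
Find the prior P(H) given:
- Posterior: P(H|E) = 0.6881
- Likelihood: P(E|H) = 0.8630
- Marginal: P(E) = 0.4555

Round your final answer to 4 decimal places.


From Bayes' theorem: P(H|E) = P(E|H) × P(H) / P(E)

Rearranging for P(H):
P(H) = P(H|E) × P(E) / P(E|H)
     = 0.6881 × 0.4555 / 0.8630
     = 0.31342955 / 0.8630
     = 0.3632


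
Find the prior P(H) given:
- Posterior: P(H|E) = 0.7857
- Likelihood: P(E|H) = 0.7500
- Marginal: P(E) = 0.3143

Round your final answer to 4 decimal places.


From Bayes' theorem: P(H|E) = P(E|H) × P(H) / P(E)

Rearranging for P(H):
P(H) = P(H|E) × P(E) / P(E|H)
     = 0.7857 × 0.3143 / 0.7500
     = 0.24694551 / 0.7500
     = 0.3293


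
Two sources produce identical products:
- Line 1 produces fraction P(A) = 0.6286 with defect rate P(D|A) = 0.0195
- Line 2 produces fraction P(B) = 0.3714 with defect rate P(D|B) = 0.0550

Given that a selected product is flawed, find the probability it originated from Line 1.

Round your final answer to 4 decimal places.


Let A = from Line 1, D = flawed

Given:
- P(A) = 0.6286, P(B) = 0.3714
- P(D|A) = 0.0195, P(D|B) = 0.0550

Step 1: Find P(D)
P(D) = P(D|A)P(A) + P(D|B)P(B)
     = 0.0195 × 0.6286 + 0.0550 × 0.3714
     = 0.01225770 + 0.02042700
     = 0.03268470

Step 2: Apply Bayes' theorem
P(A|D) = P(D|A)P(A) / P(D)
       = 0.01225770 / 0.03268470
       = 0.3750


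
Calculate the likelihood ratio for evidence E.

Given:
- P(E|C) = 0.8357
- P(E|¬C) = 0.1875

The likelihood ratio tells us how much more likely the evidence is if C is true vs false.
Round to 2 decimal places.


Likelihood Ratio (LR) = P(E|C) / P(E|¬C)

LR = 0.8357 / 0.1875
   = 4.46

The evidence is 4.46 times more likely if C is true than if C is false.
Because LR exceeds 1, E is evidence for C.


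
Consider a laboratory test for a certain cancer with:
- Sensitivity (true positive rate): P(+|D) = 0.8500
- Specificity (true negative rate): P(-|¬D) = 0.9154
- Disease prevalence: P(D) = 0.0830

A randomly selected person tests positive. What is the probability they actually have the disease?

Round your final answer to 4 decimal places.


Let D = has disease, + = positive test

Given:
- P(D) = 0.0830 (prevalence)
- P(+|D) = 0.8500 (sensitivity)
- P(-|¬D) = 0.9154 (specificity)
- P(+|¬D) = 0.0846 (false positive rate = 1 - specificity)

Step 1: Find P(+)
P(+) = P(+|D)P(D) + P(+|¬D)P(¬D)
     = 0.8500 × 0.0830 + 0.0846 × 0.9170
     = 0.07055000 + 0.07757820
     = 0.14812820

Step 2: Apply Bayes' theorem for P(D|+)
P(D|+) = P(+|D)P(D) / P(+)
       = 0.07055000 / 0.14812820
       = 0.4763


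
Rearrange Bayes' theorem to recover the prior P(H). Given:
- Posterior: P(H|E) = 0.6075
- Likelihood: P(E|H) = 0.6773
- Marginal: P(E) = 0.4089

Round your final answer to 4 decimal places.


From Bayes' theorem: P(H|E) = P(E|H) × P(H) / P(E)

Rearranging for P(H):
P(H) = P(H|E) × P(E) / P(E|H)
     = 0.6075 × 0.4089 / 0.6773
     = 0.24840675 / 0.6773
     = 0.3668


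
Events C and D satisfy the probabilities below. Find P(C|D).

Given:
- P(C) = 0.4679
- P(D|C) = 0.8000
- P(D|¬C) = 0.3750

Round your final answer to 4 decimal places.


Bayes' theorem: P(C|D) = P(D|C) × P(C) / P(D)

Step 1: Calculate P(D) using law of total probability
P(D) = P(D|C)P(C) + P(D|¬C)P(¬C)
     = 0.8000 × 0.4679 + 0.3750 × 0.5321
     = 0.37432000 + 0.19953750
     = 0.57385750

Step 2: Apply Bayes' theorem
P(C|D) = P(D|C) × P(C) / P(D)
       = 0.37432000 / 0.57385750
       = 0.6523


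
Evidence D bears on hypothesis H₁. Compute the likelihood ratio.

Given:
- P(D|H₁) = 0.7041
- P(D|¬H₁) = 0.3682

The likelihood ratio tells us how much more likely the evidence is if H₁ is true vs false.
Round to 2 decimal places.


Likelihood Ratio (LR) = P(D|H₁) / P(D|¬H₁)

LR = 0.7041 / 0.3682
   = 1.91

The evidence is 1.91 times more likely if H₁ is true than if H₁ is false.
LR > 1, so observing D raises the odds in favor of H₁.


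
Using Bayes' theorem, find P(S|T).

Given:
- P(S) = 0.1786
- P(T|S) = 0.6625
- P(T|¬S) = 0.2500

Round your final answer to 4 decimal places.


Bayes' theorem: P(S|T) = P(T|S) × P(S) / P(T)

Step 1: Calculate P(T) using law of total probability
P(T) = P(T|S)P(S) + P(T|¬S)P(¬S)
     = 0.6625 × 0.1786 + 0.2500 × 0.8214
     = 0.11832250 + 0.20535000
     = 0.32367250

Step 2: Apply Bayes' theorem
P(S|T) = P(T|S) × P(S) / P(T)
       = 0.11832250 / 0.32367250
       = 0.3656


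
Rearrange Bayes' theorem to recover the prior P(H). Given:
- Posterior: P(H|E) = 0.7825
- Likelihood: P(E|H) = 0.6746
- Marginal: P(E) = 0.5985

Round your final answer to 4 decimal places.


From Bayes' theorem: P(H|E) = P(E|H) × P(H) / P(E)

Rearranging for P(H):
P(H) = P(H|E) × P(E) / P(E|H)
     = 0.7825 × 0.5985 / 0.6746
     = 0.46832625 / 0.6746
     = 0.6942


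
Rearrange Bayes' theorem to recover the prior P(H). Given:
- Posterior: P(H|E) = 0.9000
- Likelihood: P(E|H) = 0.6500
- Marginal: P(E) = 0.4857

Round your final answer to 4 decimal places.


From Bayes' theorem: P(H|E) = P(E|H) × P(H) / P(E)

Rearranging for P(H):
P(H) = P(H|E) × P(E) / P(E|H)
     = 0.9000 × 0.4857 / 0.6500
     = 0.43713000 / 0.6500
     = 0.6725


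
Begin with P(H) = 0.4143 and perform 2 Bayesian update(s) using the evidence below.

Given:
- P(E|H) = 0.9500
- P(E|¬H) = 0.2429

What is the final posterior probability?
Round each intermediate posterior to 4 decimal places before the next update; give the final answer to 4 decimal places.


Sequential Bayesian updating:

Initial prior: P(H) = 0.4143

Update 1:
  P(E) = 0.9500 × 0.4143 + 0.2429 × 0.5857 = 0.39358500 + 0.14226653 = 0.53585153
  P(H|E) = 0.39358500 / 0.53585153 = 0.7345

Update 2:
  P(E) = 0.9500 × 0.7345 + 0.2429 × 0.2655 = 0.69777500 + 0.06448995 = 0.76226495
  P(H|E) = 0.69777500 / 0.76226495 = 0.9154

Final posterior: 0.9154


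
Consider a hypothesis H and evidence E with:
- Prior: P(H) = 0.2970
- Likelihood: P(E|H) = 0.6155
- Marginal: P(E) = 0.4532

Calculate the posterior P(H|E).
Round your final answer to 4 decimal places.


Using Bayes' theorem:

P(H|E) = P(E|H) × P(H) / P(E)
       = 0.6155 × 0.2970 / 0.4532
       = 0.18280350 / 0.4532
       = 0.4034

The evidence strengthens our belief in H.
Prior: 0.2970 → Posterior: 0.4034


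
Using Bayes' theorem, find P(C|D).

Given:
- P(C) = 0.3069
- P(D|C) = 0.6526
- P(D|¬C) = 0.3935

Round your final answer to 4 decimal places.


Bayes' theorem: P(C|D) = P(D|C) × P(C) / P(D)

Step 1: Calculate P(D) using law of total probability
P(D) = P(D|C)P(C) + P(D|¬C)P(¬C)
     = 0.6526 × 0.3069 + 0.3935 × 0.6931
     = 0.20028294 + 0.27273485
     = 0.47301779

Step 2: Apply Bayes' theorem
P(C|D) = P(D|C) × P(C) / P(D)
       = 0.20028294 / 0.47301779
       = 0.4234


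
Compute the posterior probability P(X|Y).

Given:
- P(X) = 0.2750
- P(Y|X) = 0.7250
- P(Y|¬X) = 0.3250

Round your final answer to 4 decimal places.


Bayes' theorem: P(X|Y) = P(Y|X) × P(X) / P(Y)

Step 1: Calculate P(Y) using law of total probability
P(Y) = P(Y|X)P(X) + P(Y|¬X)P(¬X)
     = 0.7250 × 0.2750 + 0.3250 × 0.7250
     = 0.19937500 + 0.23562500
     = 0.43500000

Step 2: Apply Bayes' theorem
P(X|Y) = P(Y|X) × P(X) / P(Y)
       = 0.19937500 / 0.43500000
       = 0.4583


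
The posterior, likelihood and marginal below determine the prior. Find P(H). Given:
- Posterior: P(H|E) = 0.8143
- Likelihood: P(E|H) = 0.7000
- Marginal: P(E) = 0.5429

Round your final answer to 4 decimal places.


From Bayes' theorem: P(H|E) = P(E|H) × P(H) / P(E)

Rearranging for P(H):
P(H) = P(H|E) × P(E) / P(E|H)
     = 0.8143 × 0.5429 / 0.7000
     = 0.44208347 / 0.7000
     = 0.6315


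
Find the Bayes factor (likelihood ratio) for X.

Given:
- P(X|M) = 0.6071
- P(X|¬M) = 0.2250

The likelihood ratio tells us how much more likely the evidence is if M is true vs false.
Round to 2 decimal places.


Likelihood Ratio (LR) = P(X|M) / P(X|¬M)

LR = 0.6071 / 0.2250
   = 2.70

The evidence is 2.70 times more likely if M is true than if M is false.
LR > 1, so observing X raises the odds in favor of M.


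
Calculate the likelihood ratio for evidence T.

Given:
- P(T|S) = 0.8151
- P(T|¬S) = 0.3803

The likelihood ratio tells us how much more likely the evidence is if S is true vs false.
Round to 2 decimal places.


Likelihood Ratio (LR) = P(T|S) / P(T|¬S)

LR = 0.8151 / 0.3803
   = 2.14

The evidence is 2.14 times more likely if S is true than if S is false.
LR > 1, so observing T raises the odds in favor of S.


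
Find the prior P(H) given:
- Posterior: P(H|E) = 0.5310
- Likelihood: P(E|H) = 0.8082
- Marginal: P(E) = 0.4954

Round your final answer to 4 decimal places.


From Bayes' theorem: P(H|E) = P(E|H) × P(H) / P(E)

Rearranging for P(H):
P(H) = P(H|E) × P(E) / P(E|H)
     = 0.5310 × 0.4954 / 0.8082
     = 0.26305740 / 0.8082
     = 0.3255


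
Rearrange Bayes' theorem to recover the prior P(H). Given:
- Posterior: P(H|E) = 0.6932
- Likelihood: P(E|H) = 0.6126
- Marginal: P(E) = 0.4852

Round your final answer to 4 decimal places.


From Bayes' theorem: P(H|E) = P(E|H) × P(H) / P(E)

Rearranging for P(H):
P(H) = P(H|E) × P(E) / P(E|H)
     = 0.6932 × 0.4852 / 0.6126
     = 0.33634064 / 0.6126
     = 0.5490


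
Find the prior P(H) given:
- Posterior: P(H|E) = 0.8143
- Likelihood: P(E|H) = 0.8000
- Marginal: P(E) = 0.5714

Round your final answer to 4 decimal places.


From Bayes' theorem: P(H|E) = P(E|H) × P(H) / P(E)

Rearranging for P(H):
P(H) = P(H|E) × P(E) / P(E|H)
     = 0.8143 × 0.5714 / 0.8000
     = 0.46529102 / 0.8000
     = 0.5816


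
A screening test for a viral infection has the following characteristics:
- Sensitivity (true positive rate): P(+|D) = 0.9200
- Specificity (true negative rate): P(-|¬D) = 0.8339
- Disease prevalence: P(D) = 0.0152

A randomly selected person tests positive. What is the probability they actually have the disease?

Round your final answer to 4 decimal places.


Let D = has disease, + = positive test

Given:
- P(D) = 0.0152 (prevalence)
- P(+|D) = 0.9200 (sensitivity)
- P(-|¬D) = 0.8339 (specificity)
- P(+|¬D) = 0.1661 (false positive rate = 1 - specificity)

Step 1: Find P(+)
P(+) = P(+|D)P(D) + P(+|¬D)P(¬D)
     = 0.9200 × 0.0152 + 0.1661 × 0.9848
     = 0.01398400 + 0.16357528
     = 0.17755928

Step 2: Apply Bayes' theorem for P(D|+)
P(D|+) = P(+|D)P(D) / P(+)
       = 0.01398400 / 0.17755928
       = 0.0788


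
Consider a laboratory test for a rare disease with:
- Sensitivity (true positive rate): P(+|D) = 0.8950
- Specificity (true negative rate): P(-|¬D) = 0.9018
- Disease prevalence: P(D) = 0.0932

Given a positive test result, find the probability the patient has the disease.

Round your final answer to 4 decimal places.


Let D = has disease, + = positive test

Given:
- P(D) = 0.0932 (prevalence)
- P(+|D) = 0.8950 (sensitivity)
- P(-|¬D) = 0.9018 (specificity)
- P(+|¬D) = 0.0982 (false positive rate = 1 - specificity)

Step 1: Find P(+)
P(+) = P(+|D)P(D) + P(+|¬D)P(¬D)
     = 0.8950 × 0.0932 + 0.0982 × 0.9068
     = 0.08341400 + 0.08904776
     = 0.17246176

Step 2: Apply Bayes' theorem for P(D|+)
P(D|+) = P(+|D)P(D) / P(+)
       = 0.08341400 / 0.17246176
       = 0.4837


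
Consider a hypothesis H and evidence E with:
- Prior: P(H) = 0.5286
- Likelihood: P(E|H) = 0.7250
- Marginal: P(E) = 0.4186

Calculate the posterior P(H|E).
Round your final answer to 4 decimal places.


Using Bayes' theorem:

P(H|E) = P(E|H) × P(H) / P(E)
       = 0.7250 × 0.5286 / 0.4186
       = 0.38323500 / 0.4186
       = 0.9155

The evidence strengthens our belief in H.
Prior: 0.5286 → Posterior: 0.9155


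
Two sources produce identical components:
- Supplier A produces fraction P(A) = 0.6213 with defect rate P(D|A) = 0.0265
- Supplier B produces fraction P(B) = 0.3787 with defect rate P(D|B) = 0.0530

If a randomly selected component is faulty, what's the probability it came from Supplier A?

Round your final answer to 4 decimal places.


Let A = from Supplier A, D = faulty

Given:
- P(A) = 0.6213, P(B) = 0.3787
- P(D|A) = 0.0265, P(D|B) = 0.0530

Step 1: Find P(D)
P(D) = P(D|A)P(A) + P(D|B)P(B)
     = 0.0265 × 0.6213 + 0.0530 × 0.3787
     = 0.01646445 + 0.02007110
     = 0.03653555

Step 2: Apply Bayes' theorem
P(A|D) = P(D|A)P(A) / P(D)
       = 0.01646445 / 0.03653555
       = 0.4506
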